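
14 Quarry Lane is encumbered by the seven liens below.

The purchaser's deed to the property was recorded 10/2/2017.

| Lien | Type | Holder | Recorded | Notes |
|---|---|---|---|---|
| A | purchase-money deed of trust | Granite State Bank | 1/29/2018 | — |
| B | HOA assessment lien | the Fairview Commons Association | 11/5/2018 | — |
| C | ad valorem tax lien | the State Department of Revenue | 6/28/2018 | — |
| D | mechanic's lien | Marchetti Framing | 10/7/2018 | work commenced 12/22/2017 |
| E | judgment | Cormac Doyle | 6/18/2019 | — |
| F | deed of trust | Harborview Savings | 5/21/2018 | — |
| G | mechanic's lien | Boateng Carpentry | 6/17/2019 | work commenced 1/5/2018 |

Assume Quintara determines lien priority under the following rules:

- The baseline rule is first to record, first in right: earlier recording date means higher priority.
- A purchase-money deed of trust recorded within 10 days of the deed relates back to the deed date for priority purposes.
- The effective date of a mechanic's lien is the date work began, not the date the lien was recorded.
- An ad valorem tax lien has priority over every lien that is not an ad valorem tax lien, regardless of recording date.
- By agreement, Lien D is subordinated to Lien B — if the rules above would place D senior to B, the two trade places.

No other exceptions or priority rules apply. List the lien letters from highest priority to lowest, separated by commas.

Effective dates after the stated exceptions: A was recorded 119 days after the deed, outside the 10-day window, so it keeps its recording date; D relates back to 12/22/2017 (work commenced); G is treated as recorded 1/5/2018, the work-commencement date.
As an ad valorem tax lien, C is senior to every other lien.
Remaining liens by effective date: D (12/22/2017), G (1/5/2018), A (1/29/2018), F (5/21/2018), B (11/5/2018), E (6/18/2019).
Because D would otherwise rank above B, the subordination swaps them.

C, B, G, A, F, D, E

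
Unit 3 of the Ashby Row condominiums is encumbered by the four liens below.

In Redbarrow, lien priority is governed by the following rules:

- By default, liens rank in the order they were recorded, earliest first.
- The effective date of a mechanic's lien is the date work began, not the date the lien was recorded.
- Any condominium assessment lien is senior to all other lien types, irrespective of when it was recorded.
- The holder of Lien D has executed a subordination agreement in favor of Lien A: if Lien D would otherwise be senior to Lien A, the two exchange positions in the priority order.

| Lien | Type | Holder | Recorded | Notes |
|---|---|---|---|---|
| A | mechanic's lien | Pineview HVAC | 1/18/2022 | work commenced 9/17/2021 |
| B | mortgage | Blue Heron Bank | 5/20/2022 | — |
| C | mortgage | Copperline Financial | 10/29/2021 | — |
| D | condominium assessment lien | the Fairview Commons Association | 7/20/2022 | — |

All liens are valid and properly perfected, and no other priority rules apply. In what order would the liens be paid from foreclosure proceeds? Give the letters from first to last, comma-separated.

A, D, C, B

Adjusting effective dates: A relates back to 9/17/2021 (work commenced).
D, as a condominium assessment lien, has superpriority and ranks first.
Ordering the rest by effective date: A (9/17/2021), C (10/29/2021), B (5/20/2022).
The subordination applies — D was senior to A — so D and A swap.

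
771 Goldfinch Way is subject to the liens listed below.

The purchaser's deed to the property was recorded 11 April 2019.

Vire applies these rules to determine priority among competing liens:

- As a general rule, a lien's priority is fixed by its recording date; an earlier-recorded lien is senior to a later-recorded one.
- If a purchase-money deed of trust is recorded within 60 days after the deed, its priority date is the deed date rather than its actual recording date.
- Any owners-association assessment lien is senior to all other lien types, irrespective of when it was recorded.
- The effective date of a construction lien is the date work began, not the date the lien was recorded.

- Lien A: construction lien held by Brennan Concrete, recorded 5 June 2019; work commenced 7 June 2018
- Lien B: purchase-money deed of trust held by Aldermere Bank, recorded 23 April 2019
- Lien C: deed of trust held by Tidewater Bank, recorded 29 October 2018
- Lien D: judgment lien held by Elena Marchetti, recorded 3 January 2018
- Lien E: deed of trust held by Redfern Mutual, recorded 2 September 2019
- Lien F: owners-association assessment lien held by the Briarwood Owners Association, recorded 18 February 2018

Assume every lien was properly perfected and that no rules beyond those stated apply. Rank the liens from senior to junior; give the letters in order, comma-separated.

Effective dates after the stated exceptions: A's effective date is 7 June 2018, when work began; B relates back to the deed date 11 April 2019.
F is an owners-association assessment lien, so it outranks all other liens regardless of date.
Remaining liens by effective date: D (3 January 2018), A (7 June 2018), C (29 October 2018), B (11 April 2019), E (2 September 2019).

F, D, A, C, B, E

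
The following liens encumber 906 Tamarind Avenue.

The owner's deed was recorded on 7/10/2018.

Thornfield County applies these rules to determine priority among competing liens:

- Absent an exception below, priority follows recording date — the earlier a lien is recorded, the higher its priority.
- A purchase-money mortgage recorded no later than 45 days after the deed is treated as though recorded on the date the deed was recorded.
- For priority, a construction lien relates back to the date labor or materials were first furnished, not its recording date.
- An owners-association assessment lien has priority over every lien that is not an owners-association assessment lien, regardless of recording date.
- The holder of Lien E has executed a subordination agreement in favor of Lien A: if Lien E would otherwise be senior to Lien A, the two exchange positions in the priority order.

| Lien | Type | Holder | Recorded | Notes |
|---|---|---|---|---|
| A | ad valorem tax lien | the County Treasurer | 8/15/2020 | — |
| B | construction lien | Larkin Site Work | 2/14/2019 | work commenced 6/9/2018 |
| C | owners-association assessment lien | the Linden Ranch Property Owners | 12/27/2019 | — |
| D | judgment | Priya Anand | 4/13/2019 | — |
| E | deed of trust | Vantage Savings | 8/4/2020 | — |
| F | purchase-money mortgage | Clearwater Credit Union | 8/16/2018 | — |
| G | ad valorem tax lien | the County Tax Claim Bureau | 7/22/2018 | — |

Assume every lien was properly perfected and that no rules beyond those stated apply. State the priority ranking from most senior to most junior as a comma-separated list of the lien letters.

Effective dates after the stated exceptions: B relates back to 6/9/2018 (work commenced); F was recorded within the 45-day window, so its effective date is the deed date 7/10/2018.
C is an owners-association assessment lien and takes priority over every other lien.
Remaining liens by effective date: B (6/9/2018), F (7/10/2018), G (7/22/2018), D (4/13/2019), E (8/4/2020), A (8/15/2020).
E is senior to A before the subordination, so the two trade places.

C, B, F, G, D, A, E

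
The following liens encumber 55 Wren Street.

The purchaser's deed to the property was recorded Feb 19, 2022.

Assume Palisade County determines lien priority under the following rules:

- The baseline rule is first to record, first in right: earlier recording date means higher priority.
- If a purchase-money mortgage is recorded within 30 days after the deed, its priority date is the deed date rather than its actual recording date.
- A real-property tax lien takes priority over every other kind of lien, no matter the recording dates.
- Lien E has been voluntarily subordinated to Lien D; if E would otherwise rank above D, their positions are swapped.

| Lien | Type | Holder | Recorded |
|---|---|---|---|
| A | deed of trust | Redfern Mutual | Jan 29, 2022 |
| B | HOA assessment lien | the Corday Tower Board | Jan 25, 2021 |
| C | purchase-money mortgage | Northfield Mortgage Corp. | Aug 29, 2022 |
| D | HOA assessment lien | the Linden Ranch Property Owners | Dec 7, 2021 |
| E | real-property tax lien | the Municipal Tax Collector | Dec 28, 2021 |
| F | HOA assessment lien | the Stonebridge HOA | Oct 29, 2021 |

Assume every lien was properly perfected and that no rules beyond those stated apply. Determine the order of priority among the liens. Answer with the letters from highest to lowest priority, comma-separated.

Effective dates: C missed the 30-day window (191 days after the deed), so its recording date stands.
E, as a real-property tax lien, has superpriority and ranks first.
Ordering the rest by effective date: B (Jan 25, 2021), F (Oct 29, 2021), D (Dec 7, 2021), A (Jan 29, 2022), C (Aug 29, 2022).
E is senior to D before the subordination, so the two trade places.

D, B, F, E, A, C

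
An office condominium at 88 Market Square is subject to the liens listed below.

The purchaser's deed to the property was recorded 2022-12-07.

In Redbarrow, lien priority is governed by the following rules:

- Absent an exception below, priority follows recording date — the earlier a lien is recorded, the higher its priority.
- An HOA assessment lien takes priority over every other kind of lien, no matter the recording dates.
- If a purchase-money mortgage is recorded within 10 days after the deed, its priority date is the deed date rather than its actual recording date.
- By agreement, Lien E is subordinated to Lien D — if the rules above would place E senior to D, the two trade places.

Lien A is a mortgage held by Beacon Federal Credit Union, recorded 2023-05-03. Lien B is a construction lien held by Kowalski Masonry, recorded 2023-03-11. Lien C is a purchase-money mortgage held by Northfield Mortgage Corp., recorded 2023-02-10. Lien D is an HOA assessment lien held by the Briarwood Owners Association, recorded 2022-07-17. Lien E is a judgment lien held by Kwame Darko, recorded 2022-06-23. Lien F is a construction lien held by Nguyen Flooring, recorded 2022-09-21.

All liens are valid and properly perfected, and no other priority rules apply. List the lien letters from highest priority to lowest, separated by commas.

Effective dates after the stated exceptions: C missed the 10-day window (65 days after the deed), so its recording date stands.
D is an HOA assessment lien and takes priority over every other lien.
Remaining liens by effective date: E (2022-06-23), F (2022-09-21), C (2023-02-10), B (2023-03-11), A (2023-05-03).
E is already junior to D, so the subordination agreement changes nothing.

D, E, F, C, B, A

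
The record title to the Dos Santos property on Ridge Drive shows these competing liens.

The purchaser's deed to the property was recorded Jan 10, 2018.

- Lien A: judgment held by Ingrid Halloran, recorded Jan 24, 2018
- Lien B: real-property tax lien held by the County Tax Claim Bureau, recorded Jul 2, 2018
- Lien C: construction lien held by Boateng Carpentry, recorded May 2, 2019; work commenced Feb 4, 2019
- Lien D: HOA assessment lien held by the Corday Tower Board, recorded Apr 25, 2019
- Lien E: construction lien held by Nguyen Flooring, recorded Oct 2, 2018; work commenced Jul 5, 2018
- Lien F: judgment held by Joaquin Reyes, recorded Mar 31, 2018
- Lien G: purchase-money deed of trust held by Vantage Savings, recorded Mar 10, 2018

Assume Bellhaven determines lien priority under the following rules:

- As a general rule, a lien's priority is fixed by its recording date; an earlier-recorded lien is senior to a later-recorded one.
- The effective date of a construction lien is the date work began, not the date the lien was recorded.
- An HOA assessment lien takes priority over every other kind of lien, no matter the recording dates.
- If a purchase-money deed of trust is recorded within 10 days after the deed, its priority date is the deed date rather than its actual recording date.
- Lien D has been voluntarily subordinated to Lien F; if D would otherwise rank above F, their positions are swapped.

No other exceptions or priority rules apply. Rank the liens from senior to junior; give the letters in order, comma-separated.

F, A, G, D, B, E, C

Effective dates after the stated exceptions: C is treated as recorded Feb 4, 2019, the work-commencement date; E is treated as recorded Jul 5, 2018, the work-commencement date; G was recorded 59 days after the deed — beyond 10 days — so no relation-back applies.
D is an HOA assessment lien, so it outranks all other liens regardless of date.
Among the remaining liens, by effective date: A (Jan 24, 2018), G (Mar 10, 2018), F (Mar 31, 2018), B (Jul 2, 2018), E (Jul 5, 2018), C (Feb 4, 2019).
Because D would otherwise rank above F, the subordination swaps them.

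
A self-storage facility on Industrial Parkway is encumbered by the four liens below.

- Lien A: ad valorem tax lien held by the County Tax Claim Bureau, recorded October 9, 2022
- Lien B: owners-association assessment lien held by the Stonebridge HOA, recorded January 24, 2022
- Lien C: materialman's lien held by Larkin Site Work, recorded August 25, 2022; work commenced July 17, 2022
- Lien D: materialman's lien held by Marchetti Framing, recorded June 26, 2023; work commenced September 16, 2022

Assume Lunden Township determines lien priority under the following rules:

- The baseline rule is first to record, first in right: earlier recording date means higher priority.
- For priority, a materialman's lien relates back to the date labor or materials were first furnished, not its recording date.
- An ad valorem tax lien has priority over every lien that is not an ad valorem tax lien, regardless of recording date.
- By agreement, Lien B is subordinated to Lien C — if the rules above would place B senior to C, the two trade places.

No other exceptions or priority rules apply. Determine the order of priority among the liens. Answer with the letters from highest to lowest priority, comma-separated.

Effective dates after the stated exceptions: C relates back to July 17, 2022 (work commenced); D relates back to September 16, 2022 (work commenced).
A is an ad valorem tax lien and takes priority over every other lien.
Among the remaining liens, by effective date: B (January 24, 2022), C (July 17, 2022), D (September 16, 2022).
The subordination applies — B was senior to C — so B and C swap.

A, C, B, D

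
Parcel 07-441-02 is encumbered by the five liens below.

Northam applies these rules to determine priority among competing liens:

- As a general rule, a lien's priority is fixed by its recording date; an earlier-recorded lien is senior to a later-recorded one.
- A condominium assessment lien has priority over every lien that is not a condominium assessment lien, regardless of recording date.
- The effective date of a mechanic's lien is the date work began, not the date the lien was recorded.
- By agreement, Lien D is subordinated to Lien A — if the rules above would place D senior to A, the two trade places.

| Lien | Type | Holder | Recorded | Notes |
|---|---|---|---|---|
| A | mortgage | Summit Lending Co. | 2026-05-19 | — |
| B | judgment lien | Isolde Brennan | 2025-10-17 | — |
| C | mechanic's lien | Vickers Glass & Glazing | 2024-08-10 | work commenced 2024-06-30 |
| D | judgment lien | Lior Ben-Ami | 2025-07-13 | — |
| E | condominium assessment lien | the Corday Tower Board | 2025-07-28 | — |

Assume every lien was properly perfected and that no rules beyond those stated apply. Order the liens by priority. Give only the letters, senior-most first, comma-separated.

E, C, A, B, D

First, effective dates: C's effective date is 2024-06-30, when work began.
E, as a condominium assessment lien, has superpriority and ranks first.
Among the remaining liens, by effective date: C (2024-06-30), D (2025-07-13), B (2025-10-17), A (2026-05-19).
The subordination applies — D was senior to A — so D and A swap.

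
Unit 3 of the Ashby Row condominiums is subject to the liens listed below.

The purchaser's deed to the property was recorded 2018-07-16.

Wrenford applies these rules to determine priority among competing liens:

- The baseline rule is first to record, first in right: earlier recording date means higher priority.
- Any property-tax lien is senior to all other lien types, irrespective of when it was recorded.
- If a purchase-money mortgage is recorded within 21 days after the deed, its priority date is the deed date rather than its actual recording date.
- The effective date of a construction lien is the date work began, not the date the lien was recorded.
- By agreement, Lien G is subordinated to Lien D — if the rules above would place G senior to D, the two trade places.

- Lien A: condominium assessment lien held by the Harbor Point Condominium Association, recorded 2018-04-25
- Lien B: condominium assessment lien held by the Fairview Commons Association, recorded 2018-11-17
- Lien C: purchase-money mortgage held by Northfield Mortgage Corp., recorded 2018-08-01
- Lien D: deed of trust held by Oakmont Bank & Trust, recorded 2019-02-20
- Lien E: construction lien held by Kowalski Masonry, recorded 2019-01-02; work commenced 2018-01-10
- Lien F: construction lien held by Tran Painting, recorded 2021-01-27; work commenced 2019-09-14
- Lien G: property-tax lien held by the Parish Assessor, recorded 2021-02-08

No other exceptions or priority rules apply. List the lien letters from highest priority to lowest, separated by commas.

D, E, A, C, B, G, F

Effective dates: C's effective date is the deed date, 2018-07-16; E's effective date is 2018-01-10, when work began; F's effective date is 2019-09-14, when work began.
G, as a property-tax lien, has superpriority and ranks first.
Ordering the rest by effective date: E (2018-01-10), A (2018-04-25), C (2018-07-16), B (2018-11-17), D (2019-02-20), F (2019-09-14).
The subordination applies — G was senior to D — so G and D swap.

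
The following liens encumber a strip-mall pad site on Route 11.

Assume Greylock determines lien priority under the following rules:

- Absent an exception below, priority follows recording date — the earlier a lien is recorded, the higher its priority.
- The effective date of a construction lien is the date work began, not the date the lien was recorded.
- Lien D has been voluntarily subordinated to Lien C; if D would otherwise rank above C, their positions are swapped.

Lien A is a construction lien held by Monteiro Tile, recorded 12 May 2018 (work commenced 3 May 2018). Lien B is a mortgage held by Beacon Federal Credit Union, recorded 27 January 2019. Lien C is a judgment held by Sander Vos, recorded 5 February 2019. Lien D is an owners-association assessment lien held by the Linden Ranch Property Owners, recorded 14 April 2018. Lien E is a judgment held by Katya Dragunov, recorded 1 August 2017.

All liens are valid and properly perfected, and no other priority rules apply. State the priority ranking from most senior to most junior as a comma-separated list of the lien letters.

E, C, A, B, D

Effective dates after the stated exceptions: A relates back to 3 May 2018 (work commenced).
By effective date, earliest first: E (1 August 2017), D (14 April 2018), A (3 May 2018), B (27 January 2019), C (5 February 2019).
D is senior to C before the subordination, so the two trade places.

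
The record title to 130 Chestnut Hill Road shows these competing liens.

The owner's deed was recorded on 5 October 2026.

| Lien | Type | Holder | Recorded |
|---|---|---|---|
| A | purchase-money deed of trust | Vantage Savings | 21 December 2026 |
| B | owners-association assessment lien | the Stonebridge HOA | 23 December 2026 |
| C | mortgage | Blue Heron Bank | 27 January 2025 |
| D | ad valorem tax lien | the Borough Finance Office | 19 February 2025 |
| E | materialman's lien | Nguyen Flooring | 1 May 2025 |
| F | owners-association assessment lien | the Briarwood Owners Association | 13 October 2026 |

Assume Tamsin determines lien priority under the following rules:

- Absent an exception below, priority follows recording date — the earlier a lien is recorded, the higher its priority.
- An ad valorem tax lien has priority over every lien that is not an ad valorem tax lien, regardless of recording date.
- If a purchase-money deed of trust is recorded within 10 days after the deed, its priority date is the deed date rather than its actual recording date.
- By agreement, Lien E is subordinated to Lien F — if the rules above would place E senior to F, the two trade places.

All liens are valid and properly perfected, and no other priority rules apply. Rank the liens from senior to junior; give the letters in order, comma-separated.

D, C, F, E, A, B

Effective dates: A was recorded 77 days after the deed — beyond 10 days — so no relation-back applies.
D, as an ad valorem tax lien, has superpriority and ranks first.
Ordering the rest by effective date: C (27 January 2025), E (1 May 2025), F (13 October 2026), A (21 December 2026), B (23 December 2026).
The subordination applies — E was senior to F — so E and F swap.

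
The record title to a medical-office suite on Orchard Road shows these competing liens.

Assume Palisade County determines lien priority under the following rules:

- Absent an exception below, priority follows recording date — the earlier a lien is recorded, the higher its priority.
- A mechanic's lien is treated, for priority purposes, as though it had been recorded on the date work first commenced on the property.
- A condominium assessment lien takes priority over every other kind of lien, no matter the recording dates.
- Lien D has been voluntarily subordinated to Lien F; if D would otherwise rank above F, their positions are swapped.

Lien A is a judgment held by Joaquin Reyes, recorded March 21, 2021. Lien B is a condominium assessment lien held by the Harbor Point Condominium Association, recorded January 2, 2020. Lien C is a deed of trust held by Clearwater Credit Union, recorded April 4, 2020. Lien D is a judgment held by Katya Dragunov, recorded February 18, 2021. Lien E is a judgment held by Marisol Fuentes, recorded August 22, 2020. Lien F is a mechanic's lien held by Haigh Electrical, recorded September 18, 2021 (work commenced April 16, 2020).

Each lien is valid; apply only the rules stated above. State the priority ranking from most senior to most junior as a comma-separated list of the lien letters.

Effective dates after the stated exceptions: F relates back to April 16, 2020 (work commenced).
B, as a condominium assessment lien, has superpriority and ranks first.
The other liens, earliest effective date first: C (April 4, 2020), F (April 16, 2020), E (August 22, 2020), D (February 18, 2021), A (March 21, 2021).
D already ranks below F; the subordination has no effect.

B, C, F, E, D, A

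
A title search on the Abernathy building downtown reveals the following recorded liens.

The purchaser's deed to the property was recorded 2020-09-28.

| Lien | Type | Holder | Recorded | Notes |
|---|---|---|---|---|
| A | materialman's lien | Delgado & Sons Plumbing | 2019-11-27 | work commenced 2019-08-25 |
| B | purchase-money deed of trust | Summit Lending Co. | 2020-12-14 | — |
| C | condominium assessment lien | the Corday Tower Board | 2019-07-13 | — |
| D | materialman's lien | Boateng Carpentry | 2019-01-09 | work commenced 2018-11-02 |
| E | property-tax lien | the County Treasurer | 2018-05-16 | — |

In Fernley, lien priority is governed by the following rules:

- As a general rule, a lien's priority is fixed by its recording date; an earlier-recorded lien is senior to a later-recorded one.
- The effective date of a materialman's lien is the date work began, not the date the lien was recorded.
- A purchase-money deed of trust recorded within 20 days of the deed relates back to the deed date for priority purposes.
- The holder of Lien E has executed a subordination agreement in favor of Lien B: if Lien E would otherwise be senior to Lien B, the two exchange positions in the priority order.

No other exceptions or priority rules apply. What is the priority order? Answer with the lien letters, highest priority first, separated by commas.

Adjusting effective dates: A is treated as recorded 2019-08-25, the work-commencement date; B was recorded 77 days after the deed, outside the 20-day window, so it keeps its recording date; D relates back to 2018-11-02 (work commenced).
Ordering by effective date: E (2018-05-16), D (2018-11-02), C (2019-07-13), A (2019-08-25), B (2020-12-14).
The subordination applies — E was senior to B — so E and B swap.

B, D, C, A, E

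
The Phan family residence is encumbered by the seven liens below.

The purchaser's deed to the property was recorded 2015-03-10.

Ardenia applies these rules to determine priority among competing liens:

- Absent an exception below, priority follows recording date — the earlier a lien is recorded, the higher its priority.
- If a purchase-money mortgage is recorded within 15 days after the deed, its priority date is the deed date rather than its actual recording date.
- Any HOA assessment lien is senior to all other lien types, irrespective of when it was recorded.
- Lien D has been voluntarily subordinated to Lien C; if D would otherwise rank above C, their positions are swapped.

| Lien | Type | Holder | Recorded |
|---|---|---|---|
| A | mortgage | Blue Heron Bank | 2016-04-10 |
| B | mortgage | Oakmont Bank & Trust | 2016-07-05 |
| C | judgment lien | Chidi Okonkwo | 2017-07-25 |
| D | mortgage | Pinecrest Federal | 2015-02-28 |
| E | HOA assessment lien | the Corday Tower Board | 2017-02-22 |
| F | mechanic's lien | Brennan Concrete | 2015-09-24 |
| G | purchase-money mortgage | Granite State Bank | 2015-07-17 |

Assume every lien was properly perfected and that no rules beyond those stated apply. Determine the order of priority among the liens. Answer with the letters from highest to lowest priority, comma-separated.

Effective dates: G was recorded 129 days after the deed — beyond 15 days — so no relation-back applies.
E is an HOA assessment lien, so it outranks all other liens regardless of date.
Remaining liens by effective date: D (2015-02-28), G (2015-07-17), F (2015-09-24), A (2016-04-10), B (2016-07-05), C (2017-07-25).
D is senior to C before the subordination, so the two trade places.

E, C, G, F, A, B, D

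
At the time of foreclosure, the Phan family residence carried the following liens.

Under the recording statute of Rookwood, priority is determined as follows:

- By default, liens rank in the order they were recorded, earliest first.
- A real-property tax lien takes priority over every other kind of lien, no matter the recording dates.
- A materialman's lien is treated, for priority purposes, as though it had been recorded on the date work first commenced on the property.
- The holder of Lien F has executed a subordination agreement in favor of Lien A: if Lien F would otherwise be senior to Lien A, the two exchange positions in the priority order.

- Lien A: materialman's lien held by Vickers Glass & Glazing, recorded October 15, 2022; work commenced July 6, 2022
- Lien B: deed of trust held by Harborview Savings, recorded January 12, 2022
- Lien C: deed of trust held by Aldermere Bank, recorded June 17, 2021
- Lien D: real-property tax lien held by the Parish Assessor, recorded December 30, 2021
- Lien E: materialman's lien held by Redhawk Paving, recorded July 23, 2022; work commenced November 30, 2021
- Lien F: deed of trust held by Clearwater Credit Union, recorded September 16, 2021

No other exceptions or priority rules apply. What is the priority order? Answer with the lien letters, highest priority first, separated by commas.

D, C, A, E, B, F

Effective dates: A relates back to July 6, 2022 (work commenced); E is treated as recorded November 30, 2021, the work-commencement date.
D, as a real-property tax lien, has superpriority and ranks first.
Among the remaining liens, by effective date: C (June 17, 2021), F (September 16, 2021), E (November 30, 2021), B (January 12, 2022), A (July 6, 2022).
Because F would otherwise rank above A, the subordination swaps them.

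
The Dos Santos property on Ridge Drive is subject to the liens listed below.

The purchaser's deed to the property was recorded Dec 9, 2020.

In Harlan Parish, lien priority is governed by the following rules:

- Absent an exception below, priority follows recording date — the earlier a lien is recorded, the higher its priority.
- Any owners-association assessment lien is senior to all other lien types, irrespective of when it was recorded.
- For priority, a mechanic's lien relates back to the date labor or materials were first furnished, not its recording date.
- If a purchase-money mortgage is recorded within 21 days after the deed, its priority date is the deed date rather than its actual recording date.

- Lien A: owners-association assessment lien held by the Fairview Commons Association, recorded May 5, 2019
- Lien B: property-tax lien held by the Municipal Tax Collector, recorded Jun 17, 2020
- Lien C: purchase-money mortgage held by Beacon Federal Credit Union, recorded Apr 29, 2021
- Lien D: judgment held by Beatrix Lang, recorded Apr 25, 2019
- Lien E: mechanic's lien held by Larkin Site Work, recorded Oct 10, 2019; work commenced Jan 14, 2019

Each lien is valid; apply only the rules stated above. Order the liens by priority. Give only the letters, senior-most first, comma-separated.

A, E, D, B, C

First, effective dates: C was recorded 141 days after the deed, outside the 21-day window, so it keeps its recording date; E relates back to Jan 14, 2019 (work commenced).
As an owners-association assessment lien, A is senior to every other lien.
Among the remaining liens, by effective date: E (Jan 14, 2019), D (Apr 25, 2019), B (Jun 17, 2020), C (Apr 29, 2021).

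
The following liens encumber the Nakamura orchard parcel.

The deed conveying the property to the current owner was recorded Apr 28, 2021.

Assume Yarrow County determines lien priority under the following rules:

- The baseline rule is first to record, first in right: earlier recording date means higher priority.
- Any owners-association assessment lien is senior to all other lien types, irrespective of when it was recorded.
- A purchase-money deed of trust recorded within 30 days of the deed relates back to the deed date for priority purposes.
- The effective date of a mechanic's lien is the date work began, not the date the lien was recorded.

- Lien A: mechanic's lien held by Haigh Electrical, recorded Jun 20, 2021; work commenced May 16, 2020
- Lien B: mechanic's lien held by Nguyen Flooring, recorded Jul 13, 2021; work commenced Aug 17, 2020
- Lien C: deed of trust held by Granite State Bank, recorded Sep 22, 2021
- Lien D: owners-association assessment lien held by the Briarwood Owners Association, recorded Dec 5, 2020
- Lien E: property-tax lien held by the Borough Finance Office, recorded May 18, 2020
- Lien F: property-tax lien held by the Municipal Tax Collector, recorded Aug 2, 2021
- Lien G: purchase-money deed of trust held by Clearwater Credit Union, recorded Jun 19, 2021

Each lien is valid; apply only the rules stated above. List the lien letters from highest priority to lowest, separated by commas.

First, effective dates: A relates back to May 16, 2020 (work commenced); B's effective date is Aug 17, 2020, when work began; G missed the 30-day window (52 days after the deed), so its recording date stands.
D, as an owners-association assessment lien, has superpriority and ranks first.
The other liens, earliest effective date first: A (May 16, 2020), E (May 18, 2020), B (Aug 17, 2020), G (Jun 19, 2021), F (Aug 2, 2021), C (Sep 22, 2021).

D, A, E, B, G, F, C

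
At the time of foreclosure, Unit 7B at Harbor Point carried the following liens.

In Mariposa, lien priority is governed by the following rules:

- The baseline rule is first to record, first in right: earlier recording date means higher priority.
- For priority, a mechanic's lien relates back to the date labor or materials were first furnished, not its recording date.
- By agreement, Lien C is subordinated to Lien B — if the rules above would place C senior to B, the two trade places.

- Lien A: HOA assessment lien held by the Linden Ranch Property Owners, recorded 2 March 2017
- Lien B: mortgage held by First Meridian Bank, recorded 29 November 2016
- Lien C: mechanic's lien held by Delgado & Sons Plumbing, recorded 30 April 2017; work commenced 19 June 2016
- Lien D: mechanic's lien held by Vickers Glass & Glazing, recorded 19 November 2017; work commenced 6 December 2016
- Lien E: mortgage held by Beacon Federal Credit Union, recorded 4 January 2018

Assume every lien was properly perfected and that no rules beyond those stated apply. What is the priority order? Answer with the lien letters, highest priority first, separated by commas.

Effective dates after the stated exceptions: C relates back to 19 June 2016 (work commenced); D relates back to 6 December 2016 (work commenced).
Ordering by effective date: C (19 June 2016), B (29 November 2016), D (6 December 2016), A (2 March 2017), E (4 January 2018).
C would otherwise be senior to B, so under the subordination agreement C and B exchange positions.

B, C, D, A, E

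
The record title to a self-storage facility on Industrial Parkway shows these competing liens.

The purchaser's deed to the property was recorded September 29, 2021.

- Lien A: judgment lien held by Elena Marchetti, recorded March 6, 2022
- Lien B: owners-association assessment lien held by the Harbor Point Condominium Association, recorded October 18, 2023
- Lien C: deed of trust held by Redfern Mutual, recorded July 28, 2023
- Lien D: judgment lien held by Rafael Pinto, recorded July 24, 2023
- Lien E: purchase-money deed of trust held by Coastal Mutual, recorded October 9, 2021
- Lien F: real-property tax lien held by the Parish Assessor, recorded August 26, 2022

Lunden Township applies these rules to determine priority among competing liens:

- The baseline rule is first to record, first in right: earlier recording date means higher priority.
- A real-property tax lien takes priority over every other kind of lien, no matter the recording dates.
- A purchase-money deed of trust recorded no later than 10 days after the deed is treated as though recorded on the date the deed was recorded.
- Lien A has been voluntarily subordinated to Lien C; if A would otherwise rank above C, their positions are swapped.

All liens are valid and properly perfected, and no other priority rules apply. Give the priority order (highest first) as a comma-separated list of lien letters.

Effective dates after the stated exceptions: E was recorded within the 10-day window, so its effective date is the deed date September 29, 2021.
F is a real-property tax lien and takes priority over every other lien.
Remaining liens by effective date: E (September 29, 2021), A (March 6, 2022), D (July 24, 2023), C (July 28, 2023), B (October 18, 2023).
Because A would otherwise rank above C, the subordination swaps them.

F, E, C, D, A, B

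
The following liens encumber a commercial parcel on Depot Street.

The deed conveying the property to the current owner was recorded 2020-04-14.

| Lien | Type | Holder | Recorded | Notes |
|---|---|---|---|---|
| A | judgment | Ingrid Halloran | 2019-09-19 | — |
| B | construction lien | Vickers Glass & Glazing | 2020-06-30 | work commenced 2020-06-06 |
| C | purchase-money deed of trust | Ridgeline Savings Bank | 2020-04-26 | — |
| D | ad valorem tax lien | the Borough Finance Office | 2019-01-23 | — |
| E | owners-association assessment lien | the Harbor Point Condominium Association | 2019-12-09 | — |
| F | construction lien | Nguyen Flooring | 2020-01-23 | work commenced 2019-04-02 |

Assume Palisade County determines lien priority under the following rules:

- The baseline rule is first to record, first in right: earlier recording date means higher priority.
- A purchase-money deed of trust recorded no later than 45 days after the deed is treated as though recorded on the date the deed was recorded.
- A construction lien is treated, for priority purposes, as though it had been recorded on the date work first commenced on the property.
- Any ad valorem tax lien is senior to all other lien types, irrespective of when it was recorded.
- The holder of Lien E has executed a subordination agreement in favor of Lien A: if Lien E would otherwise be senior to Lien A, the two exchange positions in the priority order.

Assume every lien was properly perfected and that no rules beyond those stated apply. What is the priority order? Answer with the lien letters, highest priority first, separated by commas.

First, effective dates: B is treated as recorded 2020-06-06, the work-commencement date; C was recorded within the 45-day window, so its effective date is the deed date 2020-04-14; F's effective date is 2019-04-02, when work began.
D is an ad valorem tax lien and takes priority over every other lien.
Remaining liens by effective date: F (2019-04-02), A (2019-09-19), E (2019-12-09), C (2020-04-14), B (2020-06-06).
E is already junior to A, so the subordination agreement changes nothing.

D, F, A, E, C, B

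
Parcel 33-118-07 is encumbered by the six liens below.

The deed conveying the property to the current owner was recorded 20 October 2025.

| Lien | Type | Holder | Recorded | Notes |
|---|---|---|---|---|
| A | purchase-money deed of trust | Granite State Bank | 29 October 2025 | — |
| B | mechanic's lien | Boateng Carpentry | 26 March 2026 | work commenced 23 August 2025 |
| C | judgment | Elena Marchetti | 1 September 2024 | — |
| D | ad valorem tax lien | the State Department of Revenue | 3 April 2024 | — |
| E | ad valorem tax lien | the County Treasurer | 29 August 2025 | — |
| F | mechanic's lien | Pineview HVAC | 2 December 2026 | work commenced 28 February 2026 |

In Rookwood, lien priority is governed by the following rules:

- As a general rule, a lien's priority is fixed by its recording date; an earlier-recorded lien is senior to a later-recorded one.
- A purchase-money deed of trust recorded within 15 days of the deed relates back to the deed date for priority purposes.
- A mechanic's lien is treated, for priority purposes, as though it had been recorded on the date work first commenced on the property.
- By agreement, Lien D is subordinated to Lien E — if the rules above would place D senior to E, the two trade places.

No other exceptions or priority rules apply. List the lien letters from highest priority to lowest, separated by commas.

First, effective dates: A was recorded within the 15-day window, so its effective date is the deed date 20 October 2025; B's effective date is 23 August 2025, when work began; F is treated as recorded 28 February 2026, the work-commencement date.
By effective date: D (3 April 2024), C (1 September 2024), B (23 August 2025), E (29 August 2025), A (20 October 2025), F (28 February 2026).
The subordination applies — D was senior to E — so D and E swap.

E, C, B, D, A, F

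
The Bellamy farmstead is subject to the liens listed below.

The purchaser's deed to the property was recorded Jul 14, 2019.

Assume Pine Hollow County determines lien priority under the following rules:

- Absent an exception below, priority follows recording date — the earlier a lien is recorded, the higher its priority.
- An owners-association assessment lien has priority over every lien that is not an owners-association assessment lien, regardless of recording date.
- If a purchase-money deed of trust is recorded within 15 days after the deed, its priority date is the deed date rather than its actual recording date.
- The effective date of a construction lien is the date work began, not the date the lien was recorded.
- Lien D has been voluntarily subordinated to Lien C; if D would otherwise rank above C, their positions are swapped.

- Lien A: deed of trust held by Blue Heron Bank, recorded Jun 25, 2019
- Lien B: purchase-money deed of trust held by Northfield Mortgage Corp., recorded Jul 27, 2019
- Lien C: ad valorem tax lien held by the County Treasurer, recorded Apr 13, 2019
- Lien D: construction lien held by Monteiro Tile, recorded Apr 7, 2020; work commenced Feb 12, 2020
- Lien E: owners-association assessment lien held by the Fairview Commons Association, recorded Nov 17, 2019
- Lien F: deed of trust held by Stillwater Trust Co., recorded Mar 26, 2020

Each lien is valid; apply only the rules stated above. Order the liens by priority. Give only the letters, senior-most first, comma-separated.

First, effective dates: B was recorded within the 15-day window, so its effective date is the deed date Jul 14, 2019; D's effective date is Feb 12, 2020, when work began.
E is an owners-association assessment lien, so it outranks all other liens regardless of date.
The other liens, earliest effective date first: C (Apr 13, 2019), A (Jun 25, 2019), B (Jul 14, 2019), D (Feb 12, 2020), F (Mar 26, 2020).
D is already junior to C, so the subordination agreement changes nothing.

E, C, A, B, D, F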